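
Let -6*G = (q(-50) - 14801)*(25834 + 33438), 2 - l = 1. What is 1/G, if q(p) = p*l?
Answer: 3/440124236 ≈ 6.8163e-9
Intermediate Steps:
l = 1 (l = 2 - 1*1 = 2 - 1 = 1)
q(p) = p (q(p) = p*1 = p)
G = 440124236/3 (G = -(-50 - 14801)*(25834 + 33438)/6 = -(-14851)*59272/6 = -1/6*(-880248472) = 440124236/3 ≈ 1.4671e+8)
1/G = 1/(440124236/3) = 3/440124236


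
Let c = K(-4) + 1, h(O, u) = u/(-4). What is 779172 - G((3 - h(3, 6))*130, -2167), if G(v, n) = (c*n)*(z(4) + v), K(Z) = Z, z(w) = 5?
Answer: -3056418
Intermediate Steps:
h(O, u) = -u/4 (h(O, u) = u*(-¼) = -u/4)
c = -3 (c = -4 + 1 = -3)
G(v, n) = -3*n*(5 + v) (G(v, n) = (-3*n)*(5 + v) = -3*n*(5 + v))
779172 - G((3 - h(3, 6))*130, -2167) = 779172 - (-3)*(-2167)*(5 + (3 - (-1)*6/4)*130) = 779172 - (-3)*(-2167)*(5 + (3 - 1*(-3/2))*130) = 779172 - (-3)*(-2167)*(5 + (3 + 3/2)*130) = 779172 - (-3)*(-2167)*(5 + (9/2)*130) = 779172 - (-3)*(-2167)*(5 + 585) = 779172 - (-3)*(-2167)*590 = 779172 - 1*3835590 = 779172 - 3835590 = -3056418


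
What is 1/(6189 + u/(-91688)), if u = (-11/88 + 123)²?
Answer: 5868032/36316283759 ≈ 0.00016158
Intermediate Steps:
u = 966289/64 (u = (-11*1/88 + 123)² = (-⅛ + 123)² = (983/8)² = 966289/64 ≈ 15098.)
1/(6189 + u/(-91688)) = 1/(6189 + (966289/64)/(-91688)) = 1/(6189 + (966289/64)*(-1/91688)) = 1/(6189 - 966289/5868032) = 1/(36316283759/5868032) = 5868032/36316283759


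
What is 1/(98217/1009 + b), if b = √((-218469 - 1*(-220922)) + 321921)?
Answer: -99100953/320592427205 + 1018081*√324374/320592427205 ≈ 0.0014995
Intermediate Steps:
b = √324374 (b = √((-218469 + 220922) + 321921) = √(2453 + 321921) = √324374 ≈ 569.54)
1/(98217/1009 + b) = 1/(98217/1009 + √324374)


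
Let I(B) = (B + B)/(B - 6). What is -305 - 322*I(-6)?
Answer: -627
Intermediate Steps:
I(B) = 2*B/(-6 + B) (I(B) = (2*B)/(-6 + B) = 2*B/(-6 + B))
-305 - 322*I(-6) = -305 - 644*(-6)/(-6 - 6) = -305 - 644*(-6)/(-12) = -305 - 644*(-6)*(-1)/12 = -305 - 322*1 = -305 - 322 = -627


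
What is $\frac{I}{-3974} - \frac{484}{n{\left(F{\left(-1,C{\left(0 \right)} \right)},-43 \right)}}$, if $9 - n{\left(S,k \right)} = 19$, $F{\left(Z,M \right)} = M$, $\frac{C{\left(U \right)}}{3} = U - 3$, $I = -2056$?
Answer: $\frac{485994}{9935} \approx 48.917$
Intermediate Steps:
$C{\left(U \right)} = -9 + 3 U$ ($C{\left(U \right)} = 3 \left(U - 3\right) = 3 \left(-3 + U\right) = -9 + 3 U$)
$n{\left(S,k \right)} = -10$ ($n{\left(S,k \right)} = 9 - 19 = -10$)
$\frac{I}{-3974} - \frac{484}{n{\left(F{\left(-1,C{\left(0 \right)} \right)},-43 \right)}} = - \frac{2056}{-3974} - \frac{484}{-10} = \left(-2056\right) \left(- \frac{1}{3974}\right) - - \frac{242}{5} = \frac{1028}{1987} + \frac{242}{5} = \frac{485994}{9935}$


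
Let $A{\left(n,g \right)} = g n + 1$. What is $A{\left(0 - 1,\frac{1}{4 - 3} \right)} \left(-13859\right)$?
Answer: $0$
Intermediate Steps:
$A{\left(n,g \right)} = 1 + g n$
$A{\left(0 - 1,\frac{1}{4 - 3} \right)} \left(-13859\right) = \left(1 + \frac{0 - 1}{4 - 3}\right) \left(-13859\right) = \left(1 + 1^{-1} \left(-1\right)\right) \left(-13859\right) = \left(1 + 1 \left(-1\right)\right) \left(-13859\right) = \left(1 - 1\right) \left(-13859\right) = 0 \left(-13859\right) = 0$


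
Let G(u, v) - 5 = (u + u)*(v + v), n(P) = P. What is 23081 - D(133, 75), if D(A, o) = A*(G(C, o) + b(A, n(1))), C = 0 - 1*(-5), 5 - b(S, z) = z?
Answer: -177616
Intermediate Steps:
b(S, z) = 5 - z
C = 5 (C = 0 + 5 = 5)
G(u, v) = 5 + 4*u*v (G(u, v) = 5 + (u + u)*(v + v) = 5 + (2*u)*(2*v) = 5 + 4*u*v)
D(A, o) = A*(9 + 20*o) (D(A, o) = A*((5 + 4*5*o) + (5 - 1*1)) = A*((5 + 20*o) + (5 - 1)) = A*((5 + 20*o) + 4) = A*(9 + 20*o))
23081 - D(133, 75) = 23081 - 133*(9 + 20*75) = 23081 - 133*(9 + 1500) = 23081 - 133*1509 = 23081 - 1*200697 = 23081 - 200697 = -177616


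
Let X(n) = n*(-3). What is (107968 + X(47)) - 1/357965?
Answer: 38598292054/357965 ≈ 1.0783e+5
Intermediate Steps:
X(n) = -3*n
(107968 + X(47)) - 1/357965 = (107968 - 3*47) - 1/357965 = (107968 - 141) - 1*1/357965 = 107827 - 1/357965 = 38598292054/357965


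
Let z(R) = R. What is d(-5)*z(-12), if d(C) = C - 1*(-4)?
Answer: 12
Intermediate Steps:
d(C) = 4 + C (d(C) = C + 4 = 4 + C)
d(-5)*z(-12) = (4 - 5)*(-12) = -1*(-12) = 12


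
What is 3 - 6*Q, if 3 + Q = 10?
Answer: -39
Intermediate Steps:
Q = 7 (Q = -3 + 10 = 7)
3 - 6*Q = 3 - 6*7 = 3 - 42 = -39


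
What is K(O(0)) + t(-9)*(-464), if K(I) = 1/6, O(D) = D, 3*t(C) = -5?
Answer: 1547/2 ≈ 773.50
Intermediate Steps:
t(C) = -5/3 (t(C) = (⅓)*(-5) = -5/3)
K(I) = ⅙
K(O(0)) + t(-9)*(-464) = ⅙ - 5/3*(-464) = ⅙ + 2320/3 = 1547/2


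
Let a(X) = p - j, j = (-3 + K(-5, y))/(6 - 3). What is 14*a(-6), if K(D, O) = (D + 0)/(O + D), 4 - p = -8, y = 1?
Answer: 1057/6 ≈ 176.17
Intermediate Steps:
p = 12 (p = 4 - 1*(-8) = 4 + 8 = 12)
K(D, O) = D/(D + O)
j = -7/12 (j = (-3 - 5/(-5 + 1))/(6 - 3) = (-3 - 5/(-4))/3 = (-3 - 5*(-¼))*(⅓) = (-3 + 5/4)*(⅓) = -7/4*⅓ = -7/12 ≈ -0.58333)
a(X) = 151/12 (a(X) = 12 - 1*(-7/12) = 12 + 7/12 = 151/12)
14*a(-6) = 14*(151/12) = 1057/6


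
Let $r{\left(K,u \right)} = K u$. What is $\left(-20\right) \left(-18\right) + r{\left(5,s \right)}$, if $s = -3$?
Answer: $345$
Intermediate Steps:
$\left(-20\right) \left(-18\right) + r{\left(5,s \right)} = \left(-20\right) \left(-18\right) + 5 \left(-3\right) = 360 - 15 = 345$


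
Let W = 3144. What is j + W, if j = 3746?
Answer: 6890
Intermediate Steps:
j + W = 3746 + 3144 = 6890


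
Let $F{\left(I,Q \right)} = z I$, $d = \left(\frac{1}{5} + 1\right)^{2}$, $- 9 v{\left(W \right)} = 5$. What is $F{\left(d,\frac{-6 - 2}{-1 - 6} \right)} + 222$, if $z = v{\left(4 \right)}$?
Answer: $\frac{1106}{5} \approx 221.2$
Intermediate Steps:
$v{\left(W \right)} = - \frac{5}{9}$ ($v{\left(W \right)} = \left(- \frac{1}{9}\right) 5 = - \frac{5}{9}$)
$z = - \frac{5}{9} \approx -0.55556$
$d = \frac{36}{25}$ ($d = \left(\frac{1}{5} + 1\right)^{2} = \left(\frac{6}{5}\right)^{2} = \frac{36}{25} \approx 1.44$)
$F{\left(I,Q \right)} = - \frac{5 I}{9}$
$F{\left(d,\frac{-6 - 2}{-1 - 6} \right)} + 222 = \left(- \frac{5}{9}\right) \frac{36}{25} + 222 = - \frac{4}{5} + 222 = \frac{1106}{5}$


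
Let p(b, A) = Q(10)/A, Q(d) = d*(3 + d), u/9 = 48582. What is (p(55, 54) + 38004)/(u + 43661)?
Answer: 1026173/12984273 ≈ 0.079032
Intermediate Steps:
u = 437238 (u = 9*48582 = 437238)
p(b, A) = 130/A (p(b, A) = (10*(3 + 10))/A = (10*13)/A = 130/A)
(p(55, 54) + 38004)/(u + 43661) = (130/54 + 38004)/(437238 + 43661) = (130*(1/54) + 38004)/480899 = (65/27 + 38004)*(1/480899) = (1026173/27)*(1/480899) = 1026173/12984273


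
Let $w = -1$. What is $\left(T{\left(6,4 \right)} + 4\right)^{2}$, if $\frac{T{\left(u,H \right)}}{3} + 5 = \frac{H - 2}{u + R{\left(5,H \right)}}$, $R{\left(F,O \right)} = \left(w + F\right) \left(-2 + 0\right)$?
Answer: $196$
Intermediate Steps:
$R{\left(F,O \right)} = 2 - 2 F$ ($R{\left(F,O \right)} = \left(-1 + F\right) \left(-2 + 0\right) = \left(-1 + F\right) \left(-2\right) = 2 - 2 F$)
$T{\left(u,H \right)} = -15 + \frac{3 \left(-2 + H\right)}{-8 + u}$ ($T{\left(u,H \right)} = -15 + 3 \frac{H - 2}{u + \left(2 - 10\right)} = -15 + 3 \frac{-2 + H}{u + \left(2 - 10\right)} = -15 + 3 \frac{-2 + H}{u - 8} = -15 + 3 \frac{-2 + H}{-8 + u} = -15 + \frac{3 \left(-2 + H\right)}{-8 + u}$)
$\left(T{\left(6,4 \right)} + 4\right)^{2} = \left(\frac{3 \left(38 + 4 - 30\right)}{-8 + 6} + 4\right)^{2} = \left(\frac{3 \left(38 + 4 - 30\right)}{-2} + 4\right)^{2} = \left(3 \left(- \frac{1}{2}\right) 12 + 4\right)^{2} = \left(-18 + 4\right)^{2} = \left(-14\right)^{2} = 196$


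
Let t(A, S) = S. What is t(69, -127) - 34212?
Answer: -34339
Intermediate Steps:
t(69, -127) - 34212 = -127 - 34212 = -34339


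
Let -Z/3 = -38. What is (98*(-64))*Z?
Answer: -715008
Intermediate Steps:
Z = 114 (Z = -3*(-38) = 114)
(98*(-64))*Z = (98*(-64))*114 = -6272*114 = -715008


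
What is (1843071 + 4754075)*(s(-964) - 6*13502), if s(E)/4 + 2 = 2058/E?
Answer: -128828262236188/241 ≈ -5.3456e+11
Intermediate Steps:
s(E) = -8 + 8232/E (s(E) = -8 + 4*(2058/E) = -8 + 8232/E)
(1843071 + 4754075)*(s(-964) - 6*13502) = (1843071 + 4754075)*((-8 + 8232/(-964)) - 6*13502) = 6597146*((-8 + 8232*(-1/964)) - 81012) = 6597146*((-8 - 2058/241) - 81012) = 6597146*(-3986/241 - 81012) = 6597146*(-19527878/241) = -128828262236188/241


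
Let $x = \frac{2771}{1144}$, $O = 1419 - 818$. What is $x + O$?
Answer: $\frac{690315}{1144} \approx 603.42$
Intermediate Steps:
$O = 601$ ($O = 1419 - 818 = 601$)
$x = \frac{2771}{1144}$ ($x = 2771 \cdot \frac{1}{1144} = \frac{2771}{1144} \approx 2.4222$)
$x + O = \frac{2771}{1144} + 601 = \frac{690315}{1144}$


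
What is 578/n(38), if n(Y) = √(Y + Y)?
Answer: 289*√19/19 ≈ 66.301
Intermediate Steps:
n(Y) = √2*√Y (n(Y) = √(2*Y) = √2*√Y)
578/n(38) = 578/((√2*√38)) = 578/((2*√19)) = 578*(√19/38) = 289*√19/19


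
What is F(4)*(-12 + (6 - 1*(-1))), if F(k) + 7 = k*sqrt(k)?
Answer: -5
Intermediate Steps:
F(k) = -7 + k**(3/2) (F(k) = -7 + k*sqrt(k) = -7 + k**(3/2))
F(4)*(-12 + (6 - 1*(-1))) = (-7 + 4**(3/2))*(-12 + (6 - 1*(-1))) = (-7 + 8)*(-12 + (6 + 1)) = 1*(-12 + 7) = 1*(-5) = -5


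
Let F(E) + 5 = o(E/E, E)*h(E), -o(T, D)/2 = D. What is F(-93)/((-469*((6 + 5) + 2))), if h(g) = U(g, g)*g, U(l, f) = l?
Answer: -1608709/6097 ≈ -263.85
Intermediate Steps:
o(T, D) = -2*D
h(g) = g² (h(g) = g*g = g²)
F(E) = -5 - 2*E³ (F(E) = -5 + (-2*E)*E² = -5 - 2*E³)
F(-93)/((-469*((6 + 5) + 2))) = (-5 - 2*(-93)³)/((-469*((6 + 5) + 2))) = (-5 - 2*(-804357))/((-469*(11 + 2))) = (-5 + 1608714)/((-469*13)) = 1608709/(-6097) = 1608709*(-1/6097) = -1608709/6097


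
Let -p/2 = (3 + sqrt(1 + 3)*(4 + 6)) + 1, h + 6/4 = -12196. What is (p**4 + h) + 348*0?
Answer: 10592437/2 ≈ 5.2962e+6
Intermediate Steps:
h = -24395/2 (h = -3/2 - 12196 = -24395/2 ≈ -12198.)
p = -48 (p = -2*((3 + sqrt(1 + 3)*(4 + 6)) + 1) = -2*((3 + sqrt(4)*10) + 1) = -2*((3 + 2*10) + 1) = -2*((3 + 20) + 1) = -2*(23 + 1) = -2*24 = -48)
(p**4 + h) + 348*0 = ((-48)**4 - 24395/2) + 348*0 = (5308416 - 24395/2) + 0 = 10592437/2 + 0 = 10592437/2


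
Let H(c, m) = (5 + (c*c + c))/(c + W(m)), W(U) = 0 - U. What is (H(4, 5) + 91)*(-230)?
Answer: -15180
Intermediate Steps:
W(U) = -U
H(c, m) = (5 + c + c**2)/(c - m) (H(c, m) = (5 + (c*c + c))/(c - m) = (5 + (c**2 + c))/(c - m) = (5 + (c + c**2))/(c - m) = (5 + c + c**2)/(c - m))
(H(4, 5) + 91)*(-230) = ((5 + 4 + 4**2)/(4 - 1*5) + 91)*(-230) = ((5 + 4 + 16)/(4 - 5) + 91)*(-230) = (25/(-1) + 91)*(-230) = (-1*25 + 91)*(-230) = (-25 + 91)*(-230) = 66*(-230) = -15180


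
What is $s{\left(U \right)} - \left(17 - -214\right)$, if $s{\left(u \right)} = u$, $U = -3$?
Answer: $-234$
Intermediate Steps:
$s{\left(U \right)} - \left(17 - -214\right) = -3 - \left(17 - -214\right) = -3 - \left(17 + 214\right) = -3 - 231 = -234$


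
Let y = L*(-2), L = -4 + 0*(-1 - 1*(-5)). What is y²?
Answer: 64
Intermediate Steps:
L = -4 (L = -4 + 0*(-1 + 5) = -4 + 0*4 = -4 + 0 = -4)
y = 8 (y = -4*(-2) = 8)
y² = 8² = 64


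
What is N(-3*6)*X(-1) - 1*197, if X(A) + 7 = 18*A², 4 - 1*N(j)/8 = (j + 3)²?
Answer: -19645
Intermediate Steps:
N(j) = 32 - 8*(3 + j)² (N(j) = 32 - 8*(j + 3)² = 32 - 8*(3 + j)²)
X(A) = -7 + 18*A²
N(-3*6)*X(-1) - 1*197 = (32 - 8*(3 - 3*6)²)*(-7 + 18*(-1)²) - 1*197 = (32 - 8*(3 - 18)²)*(-7 + 18*1) - 197 = (32 - 8*(-15)²)*(-7 + 18) - 197 = (32 - 8*225)*11 - 197 = (32 - 1800)*11 - 197 = -1768*11 - 197 = -19448 - 197 = -19645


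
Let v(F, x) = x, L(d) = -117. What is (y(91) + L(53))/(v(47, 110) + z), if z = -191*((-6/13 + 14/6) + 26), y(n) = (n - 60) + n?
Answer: -195/203327 ≈ -0.00095905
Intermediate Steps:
y(n) = -60 + 2*n (y(n) = (-60 + n) + n = -60 + 2*n)
z = -207617/39 (z = -191*((-6*1/13 + 14*(⅙)) + 26) = -191*((-6/13 + 7/3) + 26) = -191*(73/39 + 26) = -191*1087/39 = -207617/39 ≈ -5323.5)
(y(91) + L(53))/(v(47, 110) + z) = ((-60 + 2*91) - 117)/(110 - 207617/39) = ((-60 + 182) - 117)/(-203327/39) = (122 - 117)*(-39/203327) = 5*(-39/203327) = -195/203327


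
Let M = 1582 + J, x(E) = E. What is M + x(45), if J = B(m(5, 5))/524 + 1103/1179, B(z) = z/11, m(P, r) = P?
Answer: 84450829/51876 ≈ 1627.9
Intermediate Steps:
B(z) = z/11 (B(z) = z*(1/11) = z/11)
J = 48577/51876 (J = ((1/11)*5)/524 + 1103/1179 = (5/11)*(1/524) + 1103*(1/1179) = 5/5764 + 1103/1179 = 48577/51876 ≈ 0.93641)
M = 82116409/51876 (M = 1582 + 48577/51876 = 82116409/51876 ≈ 1582.9)
M + x(45) = 82116409/51876 + 45 = 84450829/51876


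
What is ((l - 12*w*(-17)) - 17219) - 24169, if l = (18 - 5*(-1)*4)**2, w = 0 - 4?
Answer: -40760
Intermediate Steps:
w = -4
l = 1444 (l = (18 + 5*4)**2 = (18 + 20)**2 = 38**2 = 1444)
((l - 12*w*(-17)) - 17219) - 24169 = ((1444 - 12*(-4)*(-17)) - 17219) - 24169 = ((1444 - (-48)*(-17)) - 17219) - 24169 = ((1444 - 1*816) - 17219) - 24169 = ((1444 - 816) - 17219) - 24169 = (628 - 17219) - 24169 = -16591 - 24169 = -40760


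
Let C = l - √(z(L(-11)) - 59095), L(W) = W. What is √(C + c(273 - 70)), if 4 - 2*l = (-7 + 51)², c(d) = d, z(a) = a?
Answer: √(-763 - I*√59106) ≈ 4.3472 - 27.962*I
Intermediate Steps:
l = -966 (l = 2 - (-7 + 51)²/2 = 2 - ½*44² = 2 - ½*1936 = 2 - 968 = -966)
C = -966 - I*√59106 (C = -966 - √(-11 - 59095) = -966 - √(-59106) = -966 - I*√59106 ≈ -966.0 - 243.12*I)
√(C + c(273 - 70)) = √((-966 - I*√59106) + (273 - 70)) = √((-966 - I*√59106) + 203) = √(-763 - I*√59106)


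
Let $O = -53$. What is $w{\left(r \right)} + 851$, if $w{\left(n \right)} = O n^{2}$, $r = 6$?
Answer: $-1057$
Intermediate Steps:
$w{\left(n \right)} = - 53 n^{2}$
$w{\left(r \right)} + 851 = - 53 \cdot 6^{2} + 851 = \left(-53\right) 36 + 851 = -1908 + 851 = -1057$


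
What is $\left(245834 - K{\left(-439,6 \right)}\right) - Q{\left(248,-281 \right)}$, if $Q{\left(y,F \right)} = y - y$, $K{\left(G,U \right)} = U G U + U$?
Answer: $261632$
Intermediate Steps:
$K{\left(G,U \right)} = U + G U^{2}$ ($K{\left(G,U \right)} = G U U + U = G U^{2} + U = U + G U^{2}$)
$Q{\left(y,F \right)} = 0$
$\left(245834 - K{\left(-439,6 \right)}\right) - Q{\left(248,-281 \right)} = \left(245834 - 6 \left(1 - 2634\right)\right) - 0 = \left(245834 - 6 \left(1 - 2634\right)\right) + 0 = \left(245834 - 6 \left(-2633\right)\right) + 0 = \left(245834 - -15798\right) + 0 = \left(245834 + 15798\right) + 0 = 261632 + 0 = 261632$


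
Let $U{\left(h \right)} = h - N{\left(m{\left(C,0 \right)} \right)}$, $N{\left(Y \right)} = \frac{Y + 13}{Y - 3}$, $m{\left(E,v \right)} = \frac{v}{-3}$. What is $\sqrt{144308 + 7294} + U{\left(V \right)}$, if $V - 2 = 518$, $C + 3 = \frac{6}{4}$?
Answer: $\frac{1573}{3} + \sqrt{151602} \approx 913.69$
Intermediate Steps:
$C = - \frac{3}{2}$ ($C = -3 + \frac{6}{4} = -3 + 6 \cdot \frac{1}{4} = -3 + \frac{3}{2} = - \frac{3}{2} \approx -1.5$)
$m{\left(E,v \right)} = - \frac{v}{3}$ ($m{\left(E,v \right)} = v \left(- \frac{1}{3}\right) = - \frac{v}{3}$)
$N{\left(Y \right)} = \frac{13 + Y}{-3 + Y}$
$V = 520$ ($V = 2 + 518 = 520$)
$U{\left(h \right)} = \frac{13}{3} + h$ ($U{\left(h \right)} = h - \frac{13 - 0}{-3 - 0} = h - \frac{13 + 0}{-3 + 0} = h - \frac{1}{-3} \cdot 13 = h - \left(- \frac{1}{3}\right) 13 = h - - \frac{13}{3} = h + \frac{13}{3} = \frac{13}{3} + h$)
$\sqrt{144308 + 7294} + U{\left(V \right)} = \sqrt{144308 + 7294} + \left(\frac{13}{3} + 520\right) = \sqrt{151602} + \frac{1573}{3} = \frac{1573}{3} + \sqrt{151602}$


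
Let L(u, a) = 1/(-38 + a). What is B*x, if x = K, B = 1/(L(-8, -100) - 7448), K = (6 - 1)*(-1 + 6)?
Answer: -138/41113 ≈ -0.0033566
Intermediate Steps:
K = 25 (K = 5*5 = 25)
B = -138/1027825 (B = 1/(1/(-38 - 100) - 7448) = 1/(1/(-138) - 7448) = 1/(-1/138 - 7448) = 1/(-1027825/138) = -138/1027825 ≈ -0.00013426)
x = 25
B*x = -138/1027825*25 = -138/41113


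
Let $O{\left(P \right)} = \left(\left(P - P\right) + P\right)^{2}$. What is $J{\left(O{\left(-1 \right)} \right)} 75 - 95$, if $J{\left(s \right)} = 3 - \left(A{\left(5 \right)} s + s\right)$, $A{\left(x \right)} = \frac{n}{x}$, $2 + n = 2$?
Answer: $55$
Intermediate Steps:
$n = 0$ ($n = -2 + 2 = 0$)
$A{\left(x \right)} = 0$ ($A{\left(x \right)} = \frac{0}{x} = 0$)
$O{\left(P \right)} = P^{2}$ ($O{\left(P \right)} = \left(0 + P\right)^{2} = P^{2}$)
$J{\left(s \right)} = 3 - s$ ($J{\left(s \right)} = 3 - \left(0 s + s\right) = 3 - \left(0 + s\right) = 3 - s$)
$J{\left(O{\left(-1 \right)} \right)} 75 - 95 = \left(3 - \left(-1\right)^{2}\right) 75 - 95 = \left(3 - 1\right) 75 - 95 = 2 \cdot 75 - 95 = 150 - 95 = 55$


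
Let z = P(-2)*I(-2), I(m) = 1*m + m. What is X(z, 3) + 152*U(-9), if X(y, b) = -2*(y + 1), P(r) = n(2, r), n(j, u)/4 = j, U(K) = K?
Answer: -1306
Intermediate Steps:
n(j, u) = 4*j
I(m) = 2*m (I(m) = m + m = 2*m)
P(r) = 8 (P(r) = 4*2 = 8)
z = -32 (z = 8*(2*(-2)) = 8*(-4) = -32)
X(y, b) = -2 - 2*y (X(y, b) = -2*(1 + y) = -2 - 2*y)
X(z, 3) + 152*U(-9) = (-2 - 2*(-32)) + 152*(-9) = (-2 + 64) - 1368 = 62 - 1368 = -1306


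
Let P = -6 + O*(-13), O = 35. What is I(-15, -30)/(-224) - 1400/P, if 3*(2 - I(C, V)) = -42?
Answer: 19139/6454 ≈ 2.9654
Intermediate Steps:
I(C, V) = 16 (I(C, V) = 2 - 1/3*(-42) = 2 + 14 = 16)
P = -461 (P = -6 + 35*(-13) = -6 - 455 = -461)
I(-15, -30)/(-224) - 1400/P = 16/(-224) - 1400/(-461) = 16*(-1/224) - 1400*(-1/461) = -1/14 + 1400/461 = 19139/6454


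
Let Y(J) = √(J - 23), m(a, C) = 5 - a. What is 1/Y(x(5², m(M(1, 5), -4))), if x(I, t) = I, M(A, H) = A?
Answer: √2/2 ≈ 0.70711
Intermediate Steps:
Y(J) = √(-23 + J)
1/Y(x(5², m(M(1, 5), -4))) = 1/(√(-23 + 5²)) = 1/(√(-23 + 25)) = 1/(√2) = √2/2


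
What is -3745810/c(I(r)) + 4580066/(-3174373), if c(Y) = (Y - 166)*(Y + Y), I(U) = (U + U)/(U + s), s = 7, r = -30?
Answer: 628806098268841/143151524808 ≈ 4392.6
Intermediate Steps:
I(U) = 2*U/(7 + U) (I(U) = (U + U)/(U + 7) = (2*U)/(7 + U) = 2*U/(7 + U))
c(Y) = 2*Y*(-166 + Y) (c(Y) = (-166 + Y)*(2*Y) = 2*Y*(-166 + Y))
-3745810/c(I(r)) + 4580066/(-3174373) = -3745810*23/(120*(-166 + 2*(-30)/(7 - 30))) + 4580066/(-3174373) = -3745810*23/(120*(-166 + 2*(-30)/(-23))) + 4580066*(-1/3174373) = -3745810*23/(120*(-166 + 2*(-30)*(-1/23))) - 4580066/3174373 = -3745810*23/(120*(-166 + 60/23)) - 4580066/3174373 = -3745810/(2*(60/23)*(-3758/23)) - 4580066/3174373 = -3745810/(-450960/529) - 4580066/3174373 = -3745810*(-529/450960) - 4580066/3174373 = 198153349/45096 - 4580066/3174373 = 628806098268841/143151524808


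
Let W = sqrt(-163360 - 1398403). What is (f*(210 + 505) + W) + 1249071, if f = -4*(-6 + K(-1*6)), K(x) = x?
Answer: 1283391 + 47*I*sqrt(707) ≈ 1.2834e+6 + 1249.7*I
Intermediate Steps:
f = 48 (f = -4*(-6 - 1*6) = -4*(-6 - 6) = -4*(-12) = 48)
W = 47*I*sqrt(707) (W = sqrt(-1561763) = 47*I*sqrt(707) ≈ 1249.7*I)
(f*(210 + 505) + W) + 1249071 = (48*(210 + 505) + 47*I*sqrt(707)) + 1249071 = (48*715 + 47*I*sqrt(707)) + 1249071 = (34320 + 47*I*sqrt(707)) + 1249071 = 1283391 + 47*I*sqrt(707)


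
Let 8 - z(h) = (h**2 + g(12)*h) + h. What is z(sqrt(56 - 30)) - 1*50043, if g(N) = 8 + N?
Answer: -50061 - 21*sqrt(26) ≈ -50168.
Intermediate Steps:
z(h) = 8 - h**2 - 21*h (z(h) = 8 - ((h**2 + (8 + 12)*h) + h) = 8 - ((h**2 + 20*h) + h) = 8 - (h**2 + 21*h) = 8 + (-h**2 - 21*h) = 8 - h**2 - 21*h)
z(sqrt(56 - 30)) - 1*50043 = (8 - (sqrt(56 - 30))**2 - 21*sqrt(56 - 30)) - 1*50043 = (8 - (sqrt(26))**2 - 21*sqrt(26)) - 50043 = (8 - 1*26 - 21*sqrt(26)) - 50043 = (8 - 26 - 21*sqrt(26)) - 50043 = (-18 - 21*sqrt(26)) - 50043 = -50061 - 21*sqrt(26)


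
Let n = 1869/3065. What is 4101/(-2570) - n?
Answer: -3474579/1575410 ≈ -2.2055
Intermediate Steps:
n = 1869/3065 (n = 1869*(1/3065) = 1869/3065 ≈ 0.60979)
4101/(-2570) - n = 4101/(-2570) - 1*1869/3065 = 4101*(-1/2570) - 1869/3065 = -4101/2570 - 1869/3065 = -3474579/1575410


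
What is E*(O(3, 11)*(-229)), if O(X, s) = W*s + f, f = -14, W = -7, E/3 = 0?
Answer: 0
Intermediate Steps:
E = 0 (E = 3*0 = 0)
O(X, s) = -14 - 7*s (O(X, s) = -7*s - 14 = -14 - 7*s)
E*(O(3, 11)*(-229)) = 0*((-14 - 7*11)*(-229)) = 0*((-14 - 77)*(-229)) = 0*(-91*(-229)) = 0*20839 = 0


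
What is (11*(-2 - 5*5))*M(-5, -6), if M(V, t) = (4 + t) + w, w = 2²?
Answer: -594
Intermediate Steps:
w = 4
M(V, t) = 8 + t (M(V, t) = (4 + t) + 4 = 8 + t)
(11*(-2 - 5*5))*M(-5, -6) = (11*(-2 - 5*5))*(8 - 6) = (11*(-2 - 25))*2 = (11*(-27))*2 = -297*2 = -594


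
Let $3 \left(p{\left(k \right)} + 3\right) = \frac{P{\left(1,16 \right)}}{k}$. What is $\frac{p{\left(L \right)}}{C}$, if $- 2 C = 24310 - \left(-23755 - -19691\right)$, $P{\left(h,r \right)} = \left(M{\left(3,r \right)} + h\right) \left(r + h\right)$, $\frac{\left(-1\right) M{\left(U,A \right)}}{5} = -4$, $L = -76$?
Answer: $\frac{347}{1078212} \approx 0.00032183$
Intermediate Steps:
$M{\left(U,A \right)} = 20$ ($M{\left(U,A \right)} = \left(-5\right) \left(-4\right) = 20$)
$P{\left(h,r \right)} = \left(20 + h\right) \left(h + r\right)$ ($P{\left(h,r \right)} = \left(20 + h\right) \left(r + h\right) = \left(20 + h\right) \left(h + r\right)$)
$p{\left(k \right)} = -3 + \frac{119}{k}$ ($p{\left(k \right)} = -3 + \frac{\left(1^{2} + 20 \cdot 1 + 20 \cdot 16 + 1 \cdot 16\right) \frac{1}{k}}{3} = -3 + \frac{\left(1 + 20 + 320 + 16\right) \frac{1}{k}}{3} = -3 + \frac{357 \frac{1}{k}}{3} = -3 + \frac{119}{k}$)
$C = -14187$ ($C = - \frac{24310 - \left(-23755 - -19691\right)}{2} = - \frac{24310 - \left(-23755 + 19691\right)}{2} = - \frac{24310 - -4064}{2} = - \frac{24310 + 4064}{2} = \left(- \frac{1}{2}\right) 28374 = -14187$)
$\frac{p{\left(L \right)}}{C} = \frac{-3 + \frac{119}{-76}}{-14187} = \left(-3 + 119 \left(- \frac{1}{76}\right)\right) \left(- \frac{1}{14187}\right) = \left(-3 - \frac{119}{76}\right) \left(- \frac{1}{14187}\right) = \left(- \frac{347}{76}\right) \left(- \frac{1}{14187}\right) = \frac{347}{1078212}$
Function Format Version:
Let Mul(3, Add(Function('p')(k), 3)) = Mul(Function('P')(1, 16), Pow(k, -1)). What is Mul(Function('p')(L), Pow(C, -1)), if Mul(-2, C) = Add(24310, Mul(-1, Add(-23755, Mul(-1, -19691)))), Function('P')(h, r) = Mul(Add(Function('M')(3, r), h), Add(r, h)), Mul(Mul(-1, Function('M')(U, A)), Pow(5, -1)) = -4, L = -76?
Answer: Rational(347, 1078212) ≈ 0.00032183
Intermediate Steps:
Function('M')(U, A) = 20 (Function('M')(U, A) = Mul(-5, -4) = 20)
Function('P')(h, r) = Mul(Add(20, h), Add(h, r)) (Function('P')(h, r) = Mul(Add(20, h), Add(r, h)) = Mul(Add(20, h), Add(h, r)))
Function('p')(k) = Add(-3, Mul(119, Pow(k, -1))) (Function('p')(k) = Add(-3, Mul(Rational(1, 3), Mul(Add(Pow(1, 2), Mul(20, 1), Mul(20, 16), Mul(1, 16)), Pow(k, -1)))) = Add(-3, Mul(Rational(1, 3), Mul(Add(1, 20, 320, 16), Pow(k, -1)))) = Add(-3, Mul(Rational(1, 3), Mul(357, Pow(k, -1)))) = Add(-3, Mul(119, Pow(k, -1))))
C = -14187 (C = Mul(Rational(-1, 2), Add(24310, Mul(-1, Add(-23755, Mul(-1, -19691))))) = Mul(Rational(-1, 2), Add(24310, Mul(-1, Add(-23755, 19691)))) = Mul(Rational(-1, 2), Add(24310, Mul(-1, -4064))) = Mul(Rational(-1, 2), Add(24310, 4064)) = Mul(Rational(-1, 2), 28374) = -14187)
Mul(Function('p')(L), Pow(C, -1)) = Mul(Add(-3, Mul(119, Pow(-76, -1))), Pow(-14187, -1)) = Mul(Add(-3, Mul(119, Rational(-1, 76))), Rational(-1, 14187)) = Mul(Add(-3, Rational(-119, 76)), Rational(-1, 14187)) = Mul(Rational(-347, 76), Rational(-1, 14187)) = Rational(347, 1078212)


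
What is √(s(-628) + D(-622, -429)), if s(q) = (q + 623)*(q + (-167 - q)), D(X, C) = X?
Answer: √213 ≈ 14.595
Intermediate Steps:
s(q) = -104041 - 167*q (s(q) = (623 + q)*(-167) = -104041 - 167*q)
√(s(-628) + D(-622, -429)) = √((-104041 - 167*(-628)) - 622) = √((-104041 + 104876) - 622) = √(835 - 622) = √213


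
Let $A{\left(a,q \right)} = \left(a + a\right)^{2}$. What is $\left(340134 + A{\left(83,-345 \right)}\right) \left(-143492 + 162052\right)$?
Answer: $6824326400$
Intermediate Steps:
$A{\left(a,q \right)} = 4 a^{2}$ ($A{\left(a,q \right)} = \left(2 a\right)^{2} = 4 a^{2}$)
$\left(340134 + A{\left(83,-345 \right)}\right) \left(-143492 + 162052\right) = \left(340134 + 4 \cdot 83^{2}\right) \left(-143492 + 162052\right) = \left(340134 + 4 \cdot 6889\right) 18560 = \left(340134 + 27556\right) 18560 = 367690 \cdot 18560 = 6824326400$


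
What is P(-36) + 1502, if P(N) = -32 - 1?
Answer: 1469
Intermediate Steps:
P(N) = -33
P(-36) + 1502 = -33 + 1502 = 1469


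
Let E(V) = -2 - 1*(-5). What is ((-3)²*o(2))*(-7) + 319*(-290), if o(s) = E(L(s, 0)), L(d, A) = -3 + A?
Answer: -92699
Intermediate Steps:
E(V) = 3 (E(V) = -2 + 5 = 3)
o(s) = 3
((-3)²*o(2))*(-7) + 319*(-290) = ((-3)²*3)*(-7) + 319*(-290) = (9*3)*(-7) - 92510 = 27*(-7) - 92510 = -189 - 92510 = -92699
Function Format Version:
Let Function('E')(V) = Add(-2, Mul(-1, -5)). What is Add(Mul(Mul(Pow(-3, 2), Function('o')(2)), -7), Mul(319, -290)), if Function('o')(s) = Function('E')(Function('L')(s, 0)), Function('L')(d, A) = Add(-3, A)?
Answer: -92699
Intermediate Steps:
Function('E')(V) = 3 (Function('E')(V) = Add(-2, 5) = 3)
Function('o')(s) = 3
Add(Mul(Mul(Pow(-3, 2), Function('o')(2)), -7), Mul(319, -290)) = Add(Mul(Mul(Pow(-3, 2), 3), -7), Mul(319, -290)) = Add(Mul(Mul(9, 3), -7), -92510) = Add(Mul(27, -7), -92510) = Add(-189, -92510) = -92699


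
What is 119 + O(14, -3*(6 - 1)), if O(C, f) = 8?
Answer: 127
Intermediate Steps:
119 + O(14, -3*(6 - 1)) = 119 + 8 = 127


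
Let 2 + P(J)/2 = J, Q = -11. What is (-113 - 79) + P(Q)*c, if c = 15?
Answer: -582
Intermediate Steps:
P(J) = -4 + 2*J
(-113 - 79) + P(Q)*c = (-113 - 79) + (-4 + 2*(-11))*15 = -192 + (-4 - 22)*15 = -192 - 26*15 = -192 - 390 = -582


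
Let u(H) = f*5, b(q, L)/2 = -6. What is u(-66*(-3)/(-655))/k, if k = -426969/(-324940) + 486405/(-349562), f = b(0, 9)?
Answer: 1135866762800/1466717187 ≈ 774.43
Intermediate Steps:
b(q, L) = -12 (b(q, L) = 2*(-6) = -12)
f = -12
k = -4400151561/56793338140 (k = -426969*(-1/324940) + 486405*(-1/349562) = 426969/324940 - 486405/349562 = -4400151561/56793338140 ≈ -0.077477)
u(H) = -60 (u(H) = -12*5 = -60)
u(-66*(-3)/(-655))/k = -60/(-4400151561/56793338140) = -60*(-56793338140/4400151561) = 1135866762800/1466717187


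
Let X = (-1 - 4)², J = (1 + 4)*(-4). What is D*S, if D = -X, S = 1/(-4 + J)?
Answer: 25/24 ≈ 1.0417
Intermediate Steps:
J = -20 (J = 5*(-4) = -20)
X = 25 (X = (-5)² = 25)
S = -1/24 (S = 1/(-4 - 20) = 1/(-24) = -1/24 ≈ -0.041667)
D = -25 (D = -1*25 = -25)
D*S = -25*(-1/24) = 25/24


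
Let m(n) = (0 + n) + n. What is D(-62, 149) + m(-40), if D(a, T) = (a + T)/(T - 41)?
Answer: -2851/36 ≈ -79.194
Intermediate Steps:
m(n) = 2*n (m(n) = n + n = 2*n)
D(a, T) = (T + a)/(-41 + T)
D(-62, 149) + m(-40) = (149 - 62)/(-41 + 149) + 2*(-40) = 87/108 - 80 = (1/108)*87 - 80 = 29/36 - 80 = -2851/36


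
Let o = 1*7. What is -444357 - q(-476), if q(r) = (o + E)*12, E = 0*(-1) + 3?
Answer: -444477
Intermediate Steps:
o = 7
E = 3 (E = 0 + 3 = 3)
q(r) = 120 (q(r) = (7 + 3)*12 = 10*12 = 120)
-444357 - q(-476) = -444357 - 1*120 = -444357 - 120 = -444477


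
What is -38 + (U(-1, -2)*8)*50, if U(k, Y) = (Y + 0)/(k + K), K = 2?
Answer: -838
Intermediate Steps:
U(k, Y) = Y/(2 + k) (U(k, Y) = (Y + 0)/(k + 2) = Y/(2 + k))
-38 + (U(-1, -2)*8)*50 = -38 + (-2/(2 - 1)*8)*50 = -38 + (-2/1*8)*50 = -38 + (-2*1*8)*50 = -38 - 2*8*50 = -38 - 16*50 = -38 - 800 = -838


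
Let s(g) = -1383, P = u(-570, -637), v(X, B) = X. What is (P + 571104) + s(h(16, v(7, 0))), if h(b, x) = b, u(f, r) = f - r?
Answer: 569788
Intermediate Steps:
P = 67 (P = -570 - 1*(-637) = -570 + 637 = 67)
(P + 571104) + s(h(16, v(7, 0))) = (67 + 571104) - 1383 = 571171 - 1383 = 569788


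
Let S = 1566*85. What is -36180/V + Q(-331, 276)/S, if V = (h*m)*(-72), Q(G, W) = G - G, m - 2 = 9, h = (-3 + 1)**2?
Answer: 1005/88 ≈ 11.420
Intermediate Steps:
h = 4 (h = (-2)**2 = 4)
m = 11 (m = 2 + 9 = 11)
S = 133110
Q(G, W) = 0
V = -3168 (V = (4*11)*(-72) = 44*(-72) = -3168)
-36180/V + Q(-331, 276)/S = -36180/(-3168) + 0/133110 = -36180*(-1/3168) + 0*(1/133110) = 1005/88 + 0 = 1005/88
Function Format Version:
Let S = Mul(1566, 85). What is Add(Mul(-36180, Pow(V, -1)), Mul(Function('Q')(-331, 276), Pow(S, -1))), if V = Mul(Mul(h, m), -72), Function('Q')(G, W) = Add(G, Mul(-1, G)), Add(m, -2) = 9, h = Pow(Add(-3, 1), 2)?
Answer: Rational(1005, 88) ≈ 11.420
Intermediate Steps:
h = 4 (h = Pow(-2, 2) = 4)
m = 11 (m = Add(2, 9) = 11)
S = 133110
Function('Q')(G, W) = 0
V = -3168 (V = Mul(Mul(4, 11), -72) = Mul(44, -72) = -3168)
Add(Mul(-36180, Pow(V, -1)), Mul(Function('Q')(-331, 276), Pow(S, -1))) = Add(Mul(-36180, Pow(-3168, -1)), Mul(0, Pow(133110, -1))) = Add(Mul(-36180, Rational(-1, 3168)), Mul(0, Rational(1, 133110))) = Add(Rational(1005, 88), 0) = Rational(1005, 88)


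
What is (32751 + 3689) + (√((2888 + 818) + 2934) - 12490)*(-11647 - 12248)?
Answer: 298484990 - 95580*√415 ≈ 2.9654e+8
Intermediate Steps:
(32751 + 3689) + (√((2888 + 818) + 2934) - 12490)*(-11647 - 12248) = 36440 + (√(3706 + 2934) - 12490)*(-23895) = 36440 + (√6640 - 12490)*(-23895) = 36440 + (4*√415 - 12490)*(-23895) = 36440 + (-12490 + 4*√415)*(-23895) = 36440 + (298448550 - 95580*√415) = 298484990 - 95580*√415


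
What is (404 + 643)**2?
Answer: 1096209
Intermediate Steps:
(404 + 643)**2 = 1047**2 = 1096209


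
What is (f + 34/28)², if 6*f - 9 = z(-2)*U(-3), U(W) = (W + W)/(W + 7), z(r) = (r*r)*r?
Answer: 1089/49 ≈ 22.224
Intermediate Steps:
z(r) = r³ (z(r) = r²*r = r³)
U(W) = 2*W/(7 + W) (U(W) = (2*W)/(7 + W) = 2*W/(7 + W))
f = 7/2 (f = 3/2 + ((-2)³*(2*(-3)/(7 - 3)))/6 = 3/2 + (-16*(-3)/4)/6 = 3/2 + (-8*(-3/2))/6 = 3/2 + (⅙)*12 = 3/2 + 2 = 7/2 ≈ 3.5000)
(f + 34/28)² = (7/2 + 34/28)² = (7/2 + 34*(1/28))² = (7/2 + 17/14)² = (33/7)² = 1089/49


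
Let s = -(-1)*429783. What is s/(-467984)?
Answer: -429783/467984 ≈ -0.91837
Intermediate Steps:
s = 429783 (s = -1*(-429783) = 429783)
s/(-467984) = 429783/(-467984) = 429783*(-1/467984) = -429783/467984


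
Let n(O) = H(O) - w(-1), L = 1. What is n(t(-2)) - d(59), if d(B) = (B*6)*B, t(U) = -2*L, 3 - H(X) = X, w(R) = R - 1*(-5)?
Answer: -20885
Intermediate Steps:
w(R) = 5 + R (w(R) = R + 5 = 5 + R)
H(X) = 3 - X
t(U) = -2 (t(U) = -2*1 = -2)
d(B) = 6*B² (d(B) = (6*B)*B = 6*B²)
n(O) = -1 - O (n(O) = (3 - O) - (5 - 1) = (3 - O) - 1*4 = (3 - O) - 4 = -1 - O)
n(t(-2)) - d(59) = (-1 - 1*(-2)) - 6*59² = (-1 + 2) - 6*3481 = 1 - 1*20886 = 1 - 20886 = -20885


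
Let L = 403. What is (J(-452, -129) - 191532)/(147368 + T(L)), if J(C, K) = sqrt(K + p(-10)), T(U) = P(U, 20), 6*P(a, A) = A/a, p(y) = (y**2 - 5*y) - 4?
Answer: -115781094/89083961 + 1209*sqrt(17)/178167922 ≈ -1.2997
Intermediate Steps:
p(y) = -4 + y**2 - 5*y
P(a, A) = A/(6*a) (P(a, A) = (A/a)/6 = A/(6*a))
T(U) = 10/(3*U) (T(U) = (1/6)*20/U = 10/(3*U))
J(C, K) = sqrt(146 + K) (J(C, K) = sqrt(K + (-4 + (-10)**2 - 5*(-10))) = sqrt(K + (-4 + 100 + 50)) = sqrt(K + 146) = sqrt(146 + K))
(J(-452, -129) - 191532)/(147368 + T(L)) = (sqrt(146 - 129) - 191532)/(147368 + (10/3)/403) = (sqrt(17) - 191532)/(147368 + (10/3)*(1/403)) = (-191532 + sqrt(17))/(147368 + 10/1209) = (-191532 + sqrt(17))/(178167922/1209) = (-191532 + sqrt(17))*(1209/178167922) = -115781094/89083961 + 1209*sqrt(17)/178167922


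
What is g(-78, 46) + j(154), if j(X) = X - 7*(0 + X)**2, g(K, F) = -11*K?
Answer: -165000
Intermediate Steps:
j(X) = X - 7*X**2
g(-78, 46) + j(154) = -11*(-78) + 154*(1 - 7*154) = 858 + 154*(1 - 1078) = 858 + 154*(-1077) = 858 - 165858 = -165000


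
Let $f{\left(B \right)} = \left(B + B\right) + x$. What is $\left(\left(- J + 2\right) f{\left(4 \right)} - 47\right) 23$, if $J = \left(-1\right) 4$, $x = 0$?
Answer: $23$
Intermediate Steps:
$f{\left(B \right)} = 2 B$ ($f{\left(B \right)} = \left(B + B\right) + 0 = 2 B + 0 = 2 B$)
$J = -4$
$\left(\left(- J + 2\right) f{\left(4 \right)} - 47\right) 23 = \left(\left(\left(-1\right) \left(-4\right) + 2\right) 2 \cdot 4 - 47\right) 23 = \left(\left(4 + 2\right) 8 - 47\right) 23 = \left(6 \cdot 8 - 47\right) 23 = \left(48 - 47\right) 23 = 1 \cdot 23 = 23$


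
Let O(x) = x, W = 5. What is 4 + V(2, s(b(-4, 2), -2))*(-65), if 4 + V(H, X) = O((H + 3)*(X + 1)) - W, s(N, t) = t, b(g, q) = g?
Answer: 914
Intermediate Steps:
V(H, X) = -9 + (1 + X)*(3 + H) (V(H, X) = -4 + ((H + 3)*(X + 1) - 1*5) = -4 + ((3 + H)*(1 + X) - 5) = -4 + ((1 + X)*(3 + H) - 5) = -4 + (-5 + (1 + X)*(3 + H)) = -9 + (1 + X)*(3 + H))
4 + V(2, s(b(-4, 2), -2))*(-65) = 4 + (-6 + 2 + 3*(-2) + 2*(-2))*(-65) = 4 + (-6 + 2 - 6 - 4)*(-65) = 4 - 14*(-65) = 4 + 910 = 914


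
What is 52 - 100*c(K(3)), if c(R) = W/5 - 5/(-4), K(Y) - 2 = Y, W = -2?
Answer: -33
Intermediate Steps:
K(Y) = 2 + Y
c(R) = 17/20 (c(R) = -2/5 - 5/(-4) = -2*1/5 - 5*(-1/4) = -2/5 + 5/4 = 17/20)
52 - 100*c(K(3)) = 52 - 100*17/20 = 52 - 85 = -33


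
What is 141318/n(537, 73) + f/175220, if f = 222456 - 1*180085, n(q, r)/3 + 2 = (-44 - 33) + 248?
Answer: 8261074019/29612180 ≈ 278.98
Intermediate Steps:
n(q, r) = 507 (n(q, r) = -6 + 3*((-44 - 33) + 248) = -6 + 3*(-77 + 248) = -6 + 3*171 = -6 + 513 = 507)
f = 42371 (f = 222456 - 180085 = 42371)
141318/n(537, 73) + f/175220 = 141318/507 + 42371/175220 = 141318*(1/507) + 42371*(1/175220) = 47106/169 + 42371/175220 = 8261074019/29612180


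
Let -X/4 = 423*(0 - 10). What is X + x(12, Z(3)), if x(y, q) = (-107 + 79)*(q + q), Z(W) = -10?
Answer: 17480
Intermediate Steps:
x(y, q) = -56*q
X = 16920 (X = -1692*(0 - 10) = -1692*(-10) = -4*(-4230) = 16920)
X + x(12, Z(3)) = 16920 - 56*(-10) = 16920 + 560 = 17480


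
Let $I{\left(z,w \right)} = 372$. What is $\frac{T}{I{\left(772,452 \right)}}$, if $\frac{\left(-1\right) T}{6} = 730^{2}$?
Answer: $- \frac{266450}{31} \approx -8595.2$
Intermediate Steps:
$T = -3197400$ ($T = - 6 \cdot 730^{2} = \left(-6\right) 532900 = -3197400$)
$\frac{T}{I{\left(772,452 \right)}} = - \frac{3197400}{372} = \left(-3197400\right) \frac{1}{372} = - \frac{266450}{31}$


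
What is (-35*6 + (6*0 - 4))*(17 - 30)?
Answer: 2782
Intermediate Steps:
(-35*6 + (6*0 - 4))*(17 - 30) = (-210 + (0 - 4))*(-13) = (-210 - 4)*(-13) = -214*(-13) = 2782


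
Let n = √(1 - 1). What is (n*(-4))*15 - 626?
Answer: -626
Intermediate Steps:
n = 0 (n = √0 = 0)
(n*(-4))*15 - 626 = (0*(-4))*15 - 626 = 0*15 - 626 = 0 - 626 = -626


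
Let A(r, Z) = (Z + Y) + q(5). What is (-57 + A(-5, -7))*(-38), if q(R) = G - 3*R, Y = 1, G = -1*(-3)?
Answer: 2850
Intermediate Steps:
G = 3
q(R) = 3 - 3*R
A(r, Z) = -11 + Z (A(r, Z) = (Z + 1) + (3 - 3*5) = (1 + Z) + (3 - 15) = (1 + Z) - 12 = -11 + Z)
(-57 + A(-5, -7))*(-38) = (-57 + (-11 - 7))*(-38) = (-57 - 18)*(-38) = -75*(-38) = 2850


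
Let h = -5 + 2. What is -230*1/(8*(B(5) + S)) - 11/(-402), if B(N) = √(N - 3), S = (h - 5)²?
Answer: -15101/35778 + 5*√2/712 ≈ -0.41214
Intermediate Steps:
h = -3
S = 64 (S = (-3 - 5)² = (-8)² = 64)
B(N) = √(-3 + N)
-230*1/(8*(B(5) + S)) - 11/(-402) = -230*1/(8*(√(-3 + 5) + 64)) - 11/(-402) = -230*1/(8*(√2 + 64)) - 11*(-1/402) = -230*1/(8*(64 + √2)) + 11/402 = -230/(512 + 8*√2) + 11/402 = 11/402 - 230/(512 + 8*√2)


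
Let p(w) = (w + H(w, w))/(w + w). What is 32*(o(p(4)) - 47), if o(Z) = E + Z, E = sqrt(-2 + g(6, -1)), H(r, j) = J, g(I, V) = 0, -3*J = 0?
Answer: -1488 + 32*I*sqrt(2) ≈ -1488.0 + 45.255*I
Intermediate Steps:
J = 0 (J = -1/3*0 = 0)
H(r, j) = 0
E = I*sqrt(2) (E = sqrt(-2 + 0) = sqrt(-2) = I*sqrt(2) ≈ 1.4142*I)
p(w) = 1/2 (p(w) = (w + 0)/(w + w) = w/((2*w)) = w*(1/(2*w)) = 1/2)
o(Z) = Z + I*sqrt(2) (o(Z) = I*sqrt(2) + Z = Z + I*sqrt(2))
32*(o(p(4)) - 47) = 32*((1/2 + I*sqrt(2)) - 47) = 32*(-93/2 + I*sqrt(2)) = -1488 + 32*I*sqrt(2)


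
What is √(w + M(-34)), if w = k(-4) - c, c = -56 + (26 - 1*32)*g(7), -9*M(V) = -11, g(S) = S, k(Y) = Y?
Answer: √857/3 ≈ 9.7582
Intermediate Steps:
M(V) = 11/9 (M(V) = -⅑*(-11) = 11/9)
c = -98 (c = -56 + (26 - 1*32)*7 = -56 + (26 - 32)*7 = -56 - 6*7 = -56 - 42 = -98)
w = 94 (w = -4 - 1*(-98) = -4 + 98 = 94)
√(w + M(-34)) = √(94 + 11/9) = √(857/9) = √857/3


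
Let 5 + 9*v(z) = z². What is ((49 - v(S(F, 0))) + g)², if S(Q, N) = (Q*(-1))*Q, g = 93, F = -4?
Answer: 1054729/81 ≈ 13021.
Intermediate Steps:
S(Q, N) = -Q² (S(Q, N) = (-Q)*Q = -Q²)
v(z) = -5/9 + z²/9
((49 - v(S(F, 0))) + g)² = ((49 - (-5/9 + (-1*(-4)²)²/9)) + 93)² = ((49 - (-5/9 + (-1*16)²/9)) + 93)² = ((49 - (-5/9 + (⅑)*(-16)²)) + 93)² = ((49 - (-5/9 + (⅑)*256)) + 93)² = ((49 - (-5/9 + 256/9)) + 93)² = ((49 - 1*251/9) + 93)² = ((49 - 251/9) + 93)² = (190/9 + 93)² = (1027/9)² = 1054729/81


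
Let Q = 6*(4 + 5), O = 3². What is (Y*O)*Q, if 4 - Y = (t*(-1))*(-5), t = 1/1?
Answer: -486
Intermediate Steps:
O = 9
t = 1
Q = 54 (Q = 6*9 = 54)
Y = -1 (Y = 4 - 1*(-1)*(-5) = 4 - (-1)*(-5) = 4 - 1*5 = 4 - 5 = -1)
(Y*O)*Q = -1*9*54 = -9*54 = -486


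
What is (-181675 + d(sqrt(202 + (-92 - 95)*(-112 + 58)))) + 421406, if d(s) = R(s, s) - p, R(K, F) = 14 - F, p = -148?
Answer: 239893 - 10*sqrt(103) ≈ 2.3979e+5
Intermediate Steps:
d(s) = 162 - s (d(s) = (14 - s) - 1*(-148) = (14 - s) + 148 = 162 - s)
(-181675 + d(sqrt(202 + (-92 - 95)*(-112 + 58)))) + 421406 = (-181675 + (162 - sqrt(202 + (-92 - 95)*(-112 + 58)))) + 421406 = (-181675 + (162 - sqrt(202 - 187*(-54)))) + 421406 = (-181675 + (162 - sqrt(202 + 10098))) + 421406 = (-181675 + (162 - sqrt(10300))) + 421406 = (-181675 + (162 - 10*sqrt(103))) + 421406 = (-181513 - 10*sqrt(103)) + 421406 = 239893 - 10*sqrt(103)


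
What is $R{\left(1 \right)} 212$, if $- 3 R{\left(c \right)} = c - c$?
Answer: $0$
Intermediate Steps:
$R{\left(c \right)} = 0$ ($R{\left(c \right)} = - \frac{c - c}{3} = \left(- \frac{1}{3}\right) 0 = 0$)
$R{\left(1 \right)} 212 = 0 \cdot 212 = 0$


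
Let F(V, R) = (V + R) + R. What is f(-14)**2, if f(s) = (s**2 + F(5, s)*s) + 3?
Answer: 271441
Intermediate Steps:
F(V, R) = V + 2*R (F(V, R) = (R + V) + R = V + 2*R)
f(s) = 3 + s**2 + s*(5 + 2*s) (f(s) = (s**2 + (5 + 2*s)*s) + 3 = (s**2 + s*(5 + 2*s)) + 3 = 3 + s**2 + s*(5 + 2*s))
f(-14)**2 = (3 + 3*(-14)**2 + 5*(-14))**2 = (3 + 3*196 - 70)**2 = (3 + 588 - 70)**2 = 521**2 = 271441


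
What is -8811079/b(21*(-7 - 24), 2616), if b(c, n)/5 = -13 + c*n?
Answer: 8811079/8515145 ≈ 1.0348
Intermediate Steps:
b(c, n) = -65 + 5*c*n (b(c, n) = 5*(-13 + c*n) = -65 + 5*c*n)
-8811079/b(21*(-7 - 24), 2616) = -8811079/(-65 + 5*(21*(-7 - 24))*2616) = -8811079/(-65 + 5*(21*(-31))*2616) = -8811079/(-65 + 5*(-651)*2616) = -8811079/(-65 - 8515080) = -8811079/(-8515145) = -8811079*(-1/8515145) = 8811079/8515145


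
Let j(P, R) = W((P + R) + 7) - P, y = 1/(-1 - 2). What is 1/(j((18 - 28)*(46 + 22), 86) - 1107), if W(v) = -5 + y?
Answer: -3/1297 ≈ -0.0023130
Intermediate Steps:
y = -⅓ (y = 1/(-3) = -⅓ ≈ -0.33333)
W(v) = -16/3 (W(v) = -5 - ⅓ = -16/3)
j(P, R) = -16/3 - P
1/(j((18 - 28)*(46 + 22), 86) - 1107) = 1/((-16/3 - (18 - 28)*(46 + 22)) - 1107) = 1/((-16/3 - (-10)*68) - 1107) = 1/((-16/3 - 1*(-680)) - 1107) = 1/((-16/3 + 680) - 1107) = 1/(2024/3 - 1107) = 1/(-1297/3) = -3/1297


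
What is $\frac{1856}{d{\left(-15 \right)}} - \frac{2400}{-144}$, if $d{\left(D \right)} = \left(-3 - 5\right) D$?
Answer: $\frac{482}{15} \approx 32.133$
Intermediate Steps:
$d{\left(D \right)} = - 8 D$
$\frac{1856}{d{\left(-15 \right)}} - \frac{2400}{-144} = \frac{1856}{\left(-8\right) \left(-15\right)} - \frac{2400}{-144} = \frac{1856}{120} - - \frac{50}{3} = 1856 \cdot \frac{1}{120} + \frac{50}{3} = \frac{232}{15} + \frac{50}{3} = \frac{482}{15}$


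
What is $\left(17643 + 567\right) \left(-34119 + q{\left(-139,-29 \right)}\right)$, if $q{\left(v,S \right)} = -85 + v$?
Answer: $-625386030$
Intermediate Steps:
$\left(17643 + 567\right) \left(-34119 + q{\left(-139,-29 \right)}\right) = \left(17643 + 567\right) \left(-34119 - 224\right) = 18210 \left(-34119 - 224\right) = 18210 \left(-34343\right) = -625386030$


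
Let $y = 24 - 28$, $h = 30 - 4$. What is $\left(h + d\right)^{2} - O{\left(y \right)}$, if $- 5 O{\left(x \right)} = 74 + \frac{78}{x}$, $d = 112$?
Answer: $\frac{190549}{10} \approx 19055.0$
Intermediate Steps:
$h = 26$ ($h = 30 - 4 = 26$)
$y = -4$ ($y = 24 - 28 = -4$)
$O{\left(x \right)} = - \frac{74}{5} - \frac{78}{5 x}$ ($O{\left(x \right)} = - \frac{74 + \frac{78}{x}}{5} = - \frac{74}{5} - \frac{78}{5 x}$)
$\left(h + d\right)^{2} - O{\left(y \right)} = \left(26 + 112\right)^{2} - \frac{2 \left(-39 - -148\right)}{5 \left(-4\right)} = 138^{2} - \frac{2}{5} \left(- \frac{1}{4}\right) \left(-39 + 148\right) = 19044 - \frac{2}{5} \left(- \frac{1}{4}\right) 109 = 19044 - - \frac{109}{10} = 19044 + \frac{109}{10} = \frac{190549}{10}$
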